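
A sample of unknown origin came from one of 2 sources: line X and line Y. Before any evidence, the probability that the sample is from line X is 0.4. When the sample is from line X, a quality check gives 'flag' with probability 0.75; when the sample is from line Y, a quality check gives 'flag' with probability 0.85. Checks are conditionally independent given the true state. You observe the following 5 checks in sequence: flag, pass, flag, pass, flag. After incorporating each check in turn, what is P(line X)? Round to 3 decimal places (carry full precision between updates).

0.560

Each posterior becomes the prior for the next update.
After 'flag': P(line X) = 0.75·0.4000 / (0.75·0.4000 + 0.85·0.6000) ≈ 0.3704
After 'pass': P(line X) = 0.25·0.3704 / (0.25·0.3704 + 0.15·0.6296) ≈ 0.4950
After 'flag': P(line X) = 0.75·0.4950 / (0.75·0.4950 + 0.85·0.5050) ≈ 0.4638
After 'pass': P(line X) = 0.25·0.4638 / (0.25·0.4638 + 0.15·0.5362) ≈ 0.5905
After 'flag': P(line X) = 0.75·0.5905 / (0.75·0.5905 + 0.85·0.4095) ≈ 0.5599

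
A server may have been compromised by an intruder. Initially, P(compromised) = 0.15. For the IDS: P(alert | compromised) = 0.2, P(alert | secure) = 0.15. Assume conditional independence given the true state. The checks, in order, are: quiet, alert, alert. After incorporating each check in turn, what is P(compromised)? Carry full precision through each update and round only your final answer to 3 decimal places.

0.228

After 'quiet': P(compromised) = 0.8·0.1500 / (0.8·0.1500 + 0.85·0.8500) ≈ 0.1424
After 'alert': P(compromised) = 0.2·0.1424 / (0.2·0.1424 + 0.15·0.8576) ≈ 0.1813
After 'alert': P(compromised) = 0.2·0.1813 / (0.2·0.1813 + 0.15·0.8187) ≈ 0.2280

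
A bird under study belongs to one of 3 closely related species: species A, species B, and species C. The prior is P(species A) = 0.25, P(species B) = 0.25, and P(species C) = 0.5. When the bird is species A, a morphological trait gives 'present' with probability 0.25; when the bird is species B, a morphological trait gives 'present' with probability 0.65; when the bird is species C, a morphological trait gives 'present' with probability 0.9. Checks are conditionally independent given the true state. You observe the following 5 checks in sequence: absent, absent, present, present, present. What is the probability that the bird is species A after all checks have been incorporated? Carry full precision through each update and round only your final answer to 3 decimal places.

Apply Bayes' rule sequentially, carrying P(species A) forward.
After 'absent': normaliser = 0.75·0.2500 + 0.35·0.2500 + 0.1·0.5000; P(species A) ≈ 0.5769, P(species B) ≈ 0.2692, P(species C) ≈ 0.1538
After 'absent': normaliser = 0.75·0.5769 + 0.35·0.2692 + 0.1·0.1538; P(species A) ≈ 0.7979, P(species B) ≈ 0.1738, P(species C) ≈ 0.0284
After 'present': normaliser = 0.25·0.7979 + 0.65·0.1738 + 0.9·0.0284; P(species A) ≈ 0.5902, P(species B) ≈ 0.3342, P(species C) ≈ 0.0756
After 'present': normaliser = 0.25·0.5902 + 0.65·0.3342 + 0.9·0.0756; P(species A) ≈ 0.3410, P(species B) ≈ 0.5019, P(species C) ≈ 0.1571
After 'present': normaliser = 0.25·0.3410 + 0.65·0.5019 + 0.9·0.1571; P(species A) ≈ 0.1542, P(species B) ≈ 0.5901, P(species C) ≈ 0.2557

0.154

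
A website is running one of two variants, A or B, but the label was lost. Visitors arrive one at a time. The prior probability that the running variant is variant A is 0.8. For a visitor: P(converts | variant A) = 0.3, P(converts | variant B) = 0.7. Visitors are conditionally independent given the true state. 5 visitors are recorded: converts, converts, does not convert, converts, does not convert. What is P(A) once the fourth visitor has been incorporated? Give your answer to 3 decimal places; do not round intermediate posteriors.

0.424

After 'converts': P(A) = 0.3·0.8000 / (0.3·0.8000 + 0.7·0.2000) ≈ 0.6316
After 'converts': P(A) = 0.3·0.6316 / (0.3·0.6316 + 0.7·0.3684) ≈ 0.4235
After 'does not convert': P(A) = 0.7·0.4235 / (0.7·0.4235 + 0.3·0.5765) ≈ 0.6316
After 'converts': P(A) = 0.3·0.6316 / (0.3·0.6316 + 0.7·0.3684) ≈ 0.4235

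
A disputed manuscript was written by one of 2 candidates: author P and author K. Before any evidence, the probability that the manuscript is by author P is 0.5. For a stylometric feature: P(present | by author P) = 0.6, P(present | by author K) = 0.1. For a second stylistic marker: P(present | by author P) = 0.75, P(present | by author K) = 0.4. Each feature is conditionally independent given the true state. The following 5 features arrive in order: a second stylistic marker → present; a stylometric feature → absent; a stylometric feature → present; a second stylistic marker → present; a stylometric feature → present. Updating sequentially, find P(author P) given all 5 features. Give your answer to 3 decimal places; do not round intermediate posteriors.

0.983

After a second stylistic marker='present': P(author P) = 0.75·0.5000 / (0.75·0.5000 + 0.4·0.5000) ≈ 0.6522
After a stylometric feature='absent': P(author P) = 0.4·0.6522 / (0.4·0.6522 + 0.9·0.3478) ≈ 0.4545
After a stylometric feature='present': P(author P) = 0.6·0.4545 / (0.6·0.4545 + 0.1·0.5455) ≈ 0.8333
After a second stylistic marker='present': P(author P) = 0.75·0.8333 / (0.75·0.8333 + 0.4·0.1667) ≈ 0.9036
After a stylometric feature='present': P(author P) = 0.6·0.9036 / (0.6·0.9036 + 0.1·0.0964) ≈ 0.9825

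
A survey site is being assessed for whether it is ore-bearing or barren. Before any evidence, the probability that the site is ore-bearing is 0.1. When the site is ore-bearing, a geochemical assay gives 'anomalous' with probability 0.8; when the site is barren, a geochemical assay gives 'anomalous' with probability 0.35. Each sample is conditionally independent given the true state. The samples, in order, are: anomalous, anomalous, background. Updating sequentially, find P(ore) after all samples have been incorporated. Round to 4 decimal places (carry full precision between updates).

After 'anomalous': P(ore) = 0.8·0.1000 / (0.8·0.1000 + 0.35·0.9000) ≈ 0.2025
After 'anomalous': P(ore) = 0.8·0.2025 / (0.8·0.2025 + 0.35·0.7975) ≈ 0.3673
After 'background': P(ore) = 0.2·0.3673 / (0.2·0.3673 + 0.65·0.6327) ≈ 0.1515

0.1515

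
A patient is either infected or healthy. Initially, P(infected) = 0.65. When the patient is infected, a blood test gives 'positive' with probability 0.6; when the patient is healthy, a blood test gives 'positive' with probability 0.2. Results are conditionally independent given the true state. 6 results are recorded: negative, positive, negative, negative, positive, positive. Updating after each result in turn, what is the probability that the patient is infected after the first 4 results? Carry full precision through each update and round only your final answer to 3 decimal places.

0.411

After 'negative': P(infected) = 0.4·0.6500 / (0.4·0.6500 + 0.8·0.3500) ≈ 0.4815
After 'positive': P(infected) = 0.6·0.4815 / (0.6·0.4815 + 0.2·0.5185) ≈ 0.7358
After 'negative': P(infected) = 0.4·0.7358 / (0.4·0.7358 + 0.8·0.2642) ≈ 0.5821
After 'negative': P(infected) = 0.4·0.5821 / (0.4·0.5821 + 0.8·0.4179) ≈ 0.4105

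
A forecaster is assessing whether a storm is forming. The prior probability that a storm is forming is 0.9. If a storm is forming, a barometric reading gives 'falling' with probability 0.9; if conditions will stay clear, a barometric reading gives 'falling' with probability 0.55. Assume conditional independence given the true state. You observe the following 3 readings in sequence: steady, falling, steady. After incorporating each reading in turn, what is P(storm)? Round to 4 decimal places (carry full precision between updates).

0.4211

After 'steady': P(storm) = 0.1·0.9000 / (0.1·0.9000 + 0.45·0.1000) ≈ 0.6667
After 'falling': P(storm) = 0.9·0.6667 / (0.9·0.6667 + 0.55·0.3333) ≈ 0.7660
After 'steady': P(storm) = 0.1·0.7660 / (0.1·0.7660 + 0.45·0.2340) ≈ 0.4211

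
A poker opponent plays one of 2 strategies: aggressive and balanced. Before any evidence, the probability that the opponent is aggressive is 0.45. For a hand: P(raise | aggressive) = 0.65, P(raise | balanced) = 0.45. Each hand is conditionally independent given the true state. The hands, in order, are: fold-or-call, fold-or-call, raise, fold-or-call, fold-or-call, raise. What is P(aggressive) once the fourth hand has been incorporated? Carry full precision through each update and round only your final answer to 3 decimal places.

Apply Bayes' rule sequentially, carrying P(aggressive) forward.
After 'fold-or-call': P(aggressive) = 0.35·0.4500 / (0.35·0.4500 + 0.55·0.5500) ≈ 0.3424
After 'fold-or-call': P(aggressive) = 0.35·0.3424 / (0.35·0.3424 + 0.55·0.6576) ≈ 0.2489
After 'raise': P(aggressive) = 0.65·0.2489 / (0.65·0.2489 + 0.45·0.7511) ≈ 0.3237
After 'fold-or-call': P(aggressive) = 0.35·0.3237 / (0.35·0.3237 + 0.55·0.6763) ≈ 0.2335

0.233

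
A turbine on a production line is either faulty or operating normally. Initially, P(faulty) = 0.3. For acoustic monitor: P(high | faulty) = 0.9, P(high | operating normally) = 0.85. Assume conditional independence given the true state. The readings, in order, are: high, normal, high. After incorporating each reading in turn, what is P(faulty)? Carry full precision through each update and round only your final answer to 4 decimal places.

0.2426

After 'high': P(faulty) = 0.9·0.3000 / (0.9·0.3000 + 0.85·0.7000) ≈ 0.3121
After 'normal': P(faulty) = 0.1·0.3121 / (0.1·0.3121 + 0.15·0.6879) ≈ 0.2323
After 'high': P(faulty) = 0.9·0.2323 / (0.9·0.2323 + 0.85·0.7677) ≈ 0.2426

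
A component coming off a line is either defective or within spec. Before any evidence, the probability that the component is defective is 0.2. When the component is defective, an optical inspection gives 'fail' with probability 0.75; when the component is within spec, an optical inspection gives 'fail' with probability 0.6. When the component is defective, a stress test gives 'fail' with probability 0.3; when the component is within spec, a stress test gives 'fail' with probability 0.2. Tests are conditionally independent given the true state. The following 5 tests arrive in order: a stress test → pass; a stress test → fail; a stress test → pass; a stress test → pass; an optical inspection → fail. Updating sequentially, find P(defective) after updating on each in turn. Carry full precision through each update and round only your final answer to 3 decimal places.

After a stress test='pass': P(defective) = 0.7·0.2000 / (0.7·0.2000 + 0.8·0.8000) ≈ 0.1795
After a stress test='fail': P(defective) = 0.3·0.1795 / (0.3·0.1795 + 0.2·0.8205) ≈ 0.2471
After a stress test='pass': P(defective) = 0.7·0.2471 / (0.7·0.2471 + 0.8·0.7529) ≈ 0.2231
After a stress test='pass': P(defective) = 0.7·0.2231 / (0.7·0.2231 + 0.8·0.7769) ≈ 0.2008
After an optical inspection='fail': P(defective) = 0.75·0.2008 / (0.75·0.2008 + 0.6·0.7992) ≈ 0.2390

0.239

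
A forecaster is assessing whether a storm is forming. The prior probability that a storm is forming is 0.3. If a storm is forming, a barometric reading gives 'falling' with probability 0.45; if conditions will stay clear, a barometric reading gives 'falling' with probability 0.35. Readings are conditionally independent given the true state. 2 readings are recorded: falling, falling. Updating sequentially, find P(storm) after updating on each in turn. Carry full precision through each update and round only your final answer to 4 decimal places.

Each posterior becomes the prior for the next update.
After 'falling': P(storm) = 0.45·0.3000 / (0.45·0.3000 + 0.35·0.7000) ≈ 0.3553
After 'falling': P(storm) = 0.45·0.3553 / (0.45·0.3553 + 0.35·0.6447) ≈ 0.4147

0.4147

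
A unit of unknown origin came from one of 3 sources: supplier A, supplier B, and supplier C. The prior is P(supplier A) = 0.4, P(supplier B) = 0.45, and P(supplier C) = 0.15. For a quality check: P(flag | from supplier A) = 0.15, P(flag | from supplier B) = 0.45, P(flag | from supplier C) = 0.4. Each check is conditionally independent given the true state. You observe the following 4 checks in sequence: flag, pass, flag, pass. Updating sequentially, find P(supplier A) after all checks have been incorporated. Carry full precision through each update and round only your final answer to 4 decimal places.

Each posterior becomes the prior for the next update.
After 'flag': normaliser = 0.15·0.4000 + 0.45·0.4500 + 0.4·0.1500; P(supplier A) ≈ 0.1860, P(supplier B) ≈ 0.6279, P(supplier C) ≈ 0.1860
After 'pass': normaliser = 0.85·0.1860 + 0.55·0.6279 + 0.6·0.1860; P(supplier A) ≈ 0.2571, P(supplier B) ≈ 0.5614, P(supplier C) ≈ 0.1815
After 'flag': normaliser = 0.15·0.2571 + 0.45·0.5614 + 0.4·0.1815; P(supplier A) ≈ 0.1060, P(supplier B) ≈ 0.6945, P(supplier C) ≈ 0.1995
After 'pass': normaliser = 0.85·0.1060 + 0.55·0.6945 + 0.6·0.1995; P(supplier A) ≈ 0.1523, P(supplier B) ≈ 0.6454, P(supplier C) ≈ 0.2023

0.1523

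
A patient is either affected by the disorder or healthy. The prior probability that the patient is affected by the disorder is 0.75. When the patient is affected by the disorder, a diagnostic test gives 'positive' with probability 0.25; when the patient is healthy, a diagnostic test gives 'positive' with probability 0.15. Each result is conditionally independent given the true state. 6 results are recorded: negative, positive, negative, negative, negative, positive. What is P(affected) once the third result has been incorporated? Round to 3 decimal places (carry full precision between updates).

After 'negative': P(affected) = 0.75·0.7500 / (0.75·0.7500 + 0.85·0.2500) ≈ 0.7258
After 'positive': P(affected) = 0.25·0.7258 / (0.25·0.7258 + 0.15·0.2742) ≈ 0.8152
After 'negative': P(affected) = 0.75·0.8152 / (0.75·0.8152 + 0.85·0.1848) ≈ 0.7956

0.796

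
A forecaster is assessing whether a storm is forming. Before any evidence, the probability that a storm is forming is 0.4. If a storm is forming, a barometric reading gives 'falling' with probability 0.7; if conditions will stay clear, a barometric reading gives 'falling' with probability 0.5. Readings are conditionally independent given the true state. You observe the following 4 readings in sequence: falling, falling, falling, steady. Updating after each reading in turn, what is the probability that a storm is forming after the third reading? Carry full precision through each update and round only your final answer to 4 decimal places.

0.6466

Each posterior becomes the prior for the next update.
After 'falling': P(storm) = 0.7·0.4000 / (0.7·0.4000 + 0.5·0.6000) ≈ 0.4828
After 'falling': P(storm) = 0.7·0.4828 / (0.7·0.4828 + 0.5·0.5172) ≈ 0.5665
After 'falling': P(storm) = 0.7·0.5665 / (0.7·0.5665 + 0.5·0.4335) ≈ 0.6466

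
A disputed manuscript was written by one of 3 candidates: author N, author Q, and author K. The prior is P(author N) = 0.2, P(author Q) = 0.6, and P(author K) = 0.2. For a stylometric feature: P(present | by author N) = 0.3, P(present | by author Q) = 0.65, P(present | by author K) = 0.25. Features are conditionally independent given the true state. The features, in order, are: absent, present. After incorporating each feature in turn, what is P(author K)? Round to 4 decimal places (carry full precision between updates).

After 'absent': normaliser = 0.7·0.2000 + 0.35·0.6000 + 0.75·0.2000; P(author N) ≈ 0.2800, P(author Q) ≈ 0.4200, P(author K) ≈ 0.3000
After 'present': normaliser = 0.3·0.2800 + 0.65·0.4200 + 0.25·0.3000; P(author N) ≈ 0.1944, P(author Q) ≈ 0.6319, P(author K) ≈ 0.1736

0.1736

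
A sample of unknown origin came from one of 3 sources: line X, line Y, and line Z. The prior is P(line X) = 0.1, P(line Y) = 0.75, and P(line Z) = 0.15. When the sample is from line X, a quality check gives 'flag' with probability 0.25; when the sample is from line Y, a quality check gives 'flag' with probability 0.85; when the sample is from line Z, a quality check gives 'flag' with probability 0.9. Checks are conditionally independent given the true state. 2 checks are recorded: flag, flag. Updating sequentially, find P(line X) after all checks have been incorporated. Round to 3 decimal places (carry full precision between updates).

0.009

After 'flag': normaliser = 0.25·0.1000 + 0.85·0.7500 + 0.9·0.1500; P(line X) ≈ 0.0313, P(line Y) ≈ 0.7994, P(line Z) ≈ 0.1693
After 'flag': normaliser = 0.25·0.0313 + 0.85·0.7994 + 0.9·0.1693; P(line X) ≈ 0.0093, P(line Y) ≈ 0.8092, P(line Z) ≈ 0.1814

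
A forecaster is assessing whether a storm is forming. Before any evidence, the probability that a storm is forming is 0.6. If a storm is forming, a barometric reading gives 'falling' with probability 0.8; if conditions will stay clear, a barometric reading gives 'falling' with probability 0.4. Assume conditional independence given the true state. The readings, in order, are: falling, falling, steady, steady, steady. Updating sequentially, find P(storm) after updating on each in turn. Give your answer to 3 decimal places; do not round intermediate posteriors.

After 'falling': P(storm) = 0.8·0.6000 / (0.8·0.6000 + 0.4·0.4000) ≈ 0.7500
After 'falling': P(storm) = 0.8·0.7500 / (0.8·0.7500 + 0.4·0.2500) ≈ 0.8571
After 'steady': P(storm) = 0.2·0.8571 / (0.2·0.8571 + 0.6·0.1429) ≈ 0.6667
After 'steady': P(storm) = 0.2·0.6667 / (0.2·0.6667 + 0.6·0.3333) ≈ 0.4000
After 'steady': P(storm) = 0.2·0.4000 / (0.2·0.4000 + 0.6·0.6000) ≈ 0.1818

0.182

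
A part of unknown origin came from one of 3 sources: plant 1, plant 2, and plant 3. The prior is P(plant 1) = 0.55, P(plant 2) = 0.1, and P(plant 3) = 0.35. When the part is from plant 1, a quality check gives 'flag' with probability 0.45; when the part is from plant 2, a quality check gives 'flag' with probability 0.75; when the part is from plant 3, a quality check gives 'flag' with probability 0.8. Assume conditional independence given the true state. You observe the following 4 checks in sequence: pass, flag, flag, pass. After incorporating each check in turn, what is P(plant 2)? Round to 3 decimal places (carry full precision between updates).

0.076

After 'pass': normaliser = 0.55·0.5500 + 0.25·0.1000 + 0.2·0.3500; P(plant 1) ≈ 0.7610, P(plant 2) ≈ 0.0629, P(plant 3) ≈ 0.1761
After 'flag': normaliser = 0.45·0.7610 + 0.75·0.0629 + 0.8·0.1761; P(plant 1) ≈ 0.6455, P(plant 2) ≈ 0.0889, P(plant 3) ≈ 0.2656
After 'flag': normaliser = 0.45·0.6455 + 0.75·0.0889 + 0.8·0.2656; P(plant 1) ≈ 0.5100, P(plant 2) ≈ 0.1171, P(plant 3) ≈ 0.3730
After 'pass': normaliser = 0.55·0.5100 + 0.25·0.1171 + 0.2·0.3730; P(plant 1) ≈ 0.7298, P(plant 2) ≈ 0.0762, P(plant 3) ≈ 0.1941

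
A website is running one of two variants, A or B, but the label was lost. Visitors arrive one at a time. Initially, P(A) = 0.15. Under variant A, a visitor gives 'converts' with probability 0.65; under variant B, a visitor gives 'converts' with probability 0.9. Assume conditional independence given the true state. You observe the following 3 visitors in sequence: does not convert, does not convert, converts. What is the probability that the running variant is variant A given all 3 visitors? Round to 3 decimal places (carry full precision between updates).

0.610

Apply Bayes' rule sequentially, carrying P(A) forward.
After 'does not convert': P(A) = 0.35·0.1500 / (0.35·0.1500 + 0.1·0.8500) ≈ 0.3818
After 'does not convert': P(A) = 0.35·0.3818 / (0.35·0.3818 + 0.1·0.6182) ≈ 0.6837
After 'converts': P(A) = 0.65·0.6837 / (0.65·0.6837 + 0.9·0.3163) ≈ 0.6096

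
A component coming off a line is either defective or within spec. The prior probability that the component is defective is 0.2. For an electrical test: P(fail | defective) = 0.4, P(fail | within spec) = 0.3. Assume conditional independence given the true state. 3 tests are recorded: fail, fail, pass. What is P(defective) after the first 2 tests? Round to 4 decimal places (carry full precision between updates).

After 'fail': P(defective) = 0.4·0.2000 / (0.4·0.2000 + 0.3·0.8000) ≈ 0.2500
After 'fail': P(defective) = 0.4·0.2500 / (0.4·0.2500 + 0.3·0.7500) ≈ 0.3077

0.3077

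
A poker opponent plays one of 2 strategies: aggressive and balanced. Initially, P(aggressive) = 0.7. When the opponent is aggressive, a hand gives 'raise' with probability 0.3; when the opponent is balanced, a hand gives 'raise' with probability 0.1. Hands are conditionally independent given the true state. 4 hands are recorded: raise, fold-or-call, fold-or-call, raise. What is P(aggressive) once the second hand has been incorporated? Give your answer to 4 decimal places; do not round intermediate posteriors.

Each posterior becomes the prior for the next update.
After 'raise': P(aggressive) = 0.3·0.7000 / (0.3·0.7000 + 0.1·0.3000) ≈ 0.8750
After 'fold-or-call': P(aggressive) = 0.7·0.8750 / (0.7·0.8750 + 0.9·0.1250) ≈ 0.8448

0.8448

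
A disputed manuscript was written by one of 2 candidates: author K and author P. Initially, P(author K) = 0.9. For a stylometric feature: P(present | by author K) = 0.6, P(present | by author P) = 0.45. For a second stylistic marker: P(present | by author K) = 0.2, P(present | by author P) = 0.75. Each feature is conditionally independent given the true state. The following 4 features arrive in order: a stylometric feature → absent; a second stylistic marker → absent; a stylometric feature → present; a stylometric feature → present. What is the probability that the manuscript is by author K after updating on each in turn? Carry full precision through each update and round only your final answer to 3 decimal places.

Apply Bayes' rule sequentially, carrying P(author K) forward.
After a stylometric feature='absent': P(author K) = 0.4·0.9000 / (0.4·0.9000 + 0.55·0.1000) ≈ 0.8675
After a second stylistic marker='absent': P(author K) = 0.8·0.8675 / (0.8·0.8675 + 0.25·0.1325) ≈ 0.9544
After a stylometric feature='present': P(author K) = 0.6·0.9544 / (0.6·0.9544 + 0.45·0.0456) ≈ 0.9654
After a stylometric feature='present': P(author K) = 0.6·0.9654 / (0.6·0.9654 + 0.45·0.0346) ≈ 0.9738

0.974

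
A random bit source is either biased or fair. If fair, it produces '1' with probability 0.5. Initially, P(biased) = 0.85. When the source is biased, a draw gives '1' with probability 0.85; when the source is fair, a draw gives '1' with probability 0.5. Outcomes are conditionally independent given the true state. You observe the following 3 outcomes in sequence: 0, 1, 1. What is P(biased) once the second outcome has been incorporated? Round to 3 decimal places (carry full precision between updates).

After '0': P(biased) = 0.15·0.8500 / (0.15·0.8500 + 0.5·0.1500) ≈ 0.6296
After '1': P(biased) = 0.85·0.6296 / (0.85·0.6296 + 0.5·0.3704) ≈ 0.7429

0.743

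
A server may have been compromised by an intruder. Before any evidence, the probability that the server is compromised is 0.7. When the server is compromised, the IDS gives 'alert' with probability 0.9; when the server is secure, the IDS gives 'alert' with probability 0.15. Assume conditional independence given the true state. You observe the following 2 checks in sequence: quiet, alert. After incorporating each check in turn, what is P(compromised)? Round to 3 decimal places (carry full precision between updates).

After 'quiet': P(compromised) = 0.1·0.7000 / (0.1·0.7000 + 0.85·0.3000) ≈ 0.2154
After 'alert': P(compromised) = 0.9·0.2154 / (0.9·0.2154 + 0.15·0.7846) ≈ 0.6222

0.622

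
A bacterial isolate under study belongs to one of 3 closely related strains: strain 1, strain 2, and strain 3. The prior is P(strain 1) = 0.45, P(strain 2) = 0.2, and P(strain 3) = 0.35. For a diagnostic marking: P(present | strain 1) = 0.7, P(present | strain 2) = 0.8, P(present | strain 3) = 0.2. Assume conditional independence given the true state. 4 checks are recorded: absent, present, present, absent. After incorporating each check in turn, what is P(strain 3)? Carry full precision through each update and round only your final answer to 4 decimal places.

0.2641

Each posterior becomes the prior for the next update.
After 'absent': normaliser = 0.3·0.4500 + 0.2·0.2000 + 0.8·0.3500; P(strain 1) ≈ 0.2967, P(strain 2) ≈ 0.0879, P(strain 3) ≈ 0.6154
After 'present': normaliser = 0.7·0.2967 + 0.8·0.0879 + 0.2·0.6154; P(strain 1) ≈ 0.5178, P(strain 2) ≈ 0.1753, P(strain 3) ≈ 0.3068
After 'present': normaliser = 0.7·0.5178 + 0.8·0.1753 + 0.2·0.3068; P(strain 1) ≈ 0.6425, P(strain 2) ≈ 0.2487, P(strain 3) ≈ 0.1088
After 'absent': normaliser = 0.3·0.6425 + 0.2·0.2487 + 0.8·0.1088; P(strain 1) ≈ 0.5850, P(strain 2) ≈ 0.1509, P(strain 3) ≈ 0.2641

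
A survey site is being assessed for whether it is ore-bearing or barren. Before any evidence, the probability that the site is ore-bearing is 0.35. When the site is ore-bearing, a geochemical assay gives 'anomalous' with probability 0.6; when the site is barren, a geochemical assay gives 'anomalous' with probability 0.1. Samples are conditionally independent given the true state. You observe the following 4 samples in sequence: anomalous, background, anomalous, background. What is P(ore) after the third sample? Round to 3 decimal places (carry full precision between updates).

Apply Bayes' rule sequentially, carrying P(ore) forward.
After 'anomalous': P(ore) = 0.6·0.3500 / (0.6·0.3500 + 0.1·0.6500) ≈ 0.7636
After 'background': P(ore) = 0.4·0.7636 / (0.4·0.7636 + 0.9·0.2364) ≈ 0.5895
After 'anomalous': P(ore) = 0.6·0.5895 / (0.6·0.5895 + 0.1·0.4105) ≈ 0.8960

0.896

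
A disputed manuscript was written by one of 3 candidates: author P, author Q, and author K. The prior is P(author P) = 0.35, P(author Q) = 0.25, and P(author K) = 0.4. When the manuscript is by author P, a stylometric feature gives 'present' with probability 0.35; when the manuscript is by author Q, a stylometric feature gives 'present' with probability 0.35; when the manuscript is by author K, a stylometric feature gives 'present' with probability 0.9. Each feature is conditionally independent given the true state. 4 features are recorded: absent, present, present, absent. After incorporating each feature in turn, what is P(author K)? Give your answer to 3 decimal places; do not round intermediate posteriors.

0.094

After 'absent': normaliser = 0.65·0.3500 + 0.65·0.2500 + 0.1·0.4000; P(author P) ≈ 0.5291, P(author Q) ≈ 0.3779, P(author K) ≈ 0.0930
After 'present': normaliser = 0.35·0.5291 + 0.35·0.3779 + 0.9·0.0930; P(author P) ≈ 0.4616, P(author Q) ≈ 0.3297, P(author K) ≈ 0.2087
After 'present': normaliser = 0.35·0.4616 + 0.35·0.3297 + 0.9·0.2087; P(author P) ≈ 0.3476, P(author Q) ≈ 0.2483, P(author K) ≈ 0.4041
After 'absent': normaliser = 0.65·0.3476 + 0.65·0.2483 + 0.1·0.4041; P(author P) ≈ 0.5282, P(author Q) ≈ 0.3773, P(author K) ≈ 0.0945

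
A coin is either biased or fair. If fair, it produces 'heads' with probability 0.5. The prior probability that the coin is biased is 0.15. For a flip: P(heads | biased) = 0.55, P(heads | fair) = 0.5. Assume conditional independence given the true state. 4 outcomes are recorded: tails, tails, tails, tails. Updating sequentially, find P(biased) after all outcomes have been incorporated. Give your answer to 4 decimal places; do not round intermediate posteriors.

0.1038

After 'tails': P(biased) = 0.45·0.1500 / (0.45·0.1500 + 0.5·0.8500) ≈ 0.1371
After 'tails': P(biased) = 0.45·0.1371 / (0.45·0.1371 + 0.5·0.8629) ≈ 0.1251
After 'tails': P(biased) = 0.45·0.1251 / (0.45·0.1251 + 0.5·0.8749) ≈ 0.1140
After 'tails': P(biased) = 0.45·0.1140 / (0.45·0.1140 + 0.5·0.8860) ≈ 0.1038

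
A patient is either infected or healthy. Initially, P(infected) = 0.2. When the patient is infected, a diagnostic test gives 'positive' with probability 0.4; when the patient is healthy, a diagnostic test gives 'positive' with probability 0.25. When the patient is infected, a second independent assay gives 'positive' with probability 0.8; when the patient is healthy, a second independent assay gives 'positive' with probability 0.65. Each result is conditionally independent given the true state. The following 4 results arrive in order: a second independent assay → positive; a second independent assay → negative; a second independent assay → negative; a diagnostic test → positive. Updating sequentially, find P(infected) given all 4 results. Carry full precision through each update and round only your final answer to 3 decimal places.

0.138

After a second independent assay='positive': P(infected) = 0.8·0.2000 / (0.8·0.2000 + 0.65·0.8000) ≈ 0.2353
After a second independent assay='negative': P(infected) = 0.2·0.2353 / (0.2·0.2353 + 0.35·0.7647) ≈ 0.1495
After a second independent assay='negative': P(infected) = 0.2·0.1495 / (0.2·0.1495 + 0.35·0.8505) ≈ 0.0913
After a diagnostic test='positive': P(infected) = 0.4·0.0913 / (0.4·0.0913 + 0.25·0.9087) ≈ 0.1385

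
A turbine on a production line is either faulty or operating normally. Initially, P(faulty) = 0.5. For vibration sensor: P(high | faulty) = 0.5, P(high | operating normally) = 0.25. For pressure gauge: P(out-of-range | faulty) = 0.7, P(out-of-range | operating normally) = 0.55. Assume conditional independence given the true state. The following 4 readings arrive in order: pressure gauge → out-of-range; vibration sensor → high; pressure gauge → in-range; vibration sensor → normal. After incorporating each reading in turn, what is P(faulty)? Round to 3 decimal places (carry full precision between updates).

After pressure gauge='out-of-range': P(faulty) = 0.7·0.5000 / (0.7·0.5000 + 0.55·0.5000) ≈ 0.5600
After vibration sensor='high': P(faulty) = 0.5·0.5600 / (0.5·0.5600 + 0.25·0.4400) ≈ 0.7179
After pressure gauge='in-range': P(faulty) = 0.3·0.7179 / (0.3·0.7179 + 0.45·0.2821) ≈ 0.6292
After vibration sensor='normal': P(faulty) = 0.5·0.6292 / (0.5·0.6292 + 0.75·0.3708) ≈ 0.5308

0.531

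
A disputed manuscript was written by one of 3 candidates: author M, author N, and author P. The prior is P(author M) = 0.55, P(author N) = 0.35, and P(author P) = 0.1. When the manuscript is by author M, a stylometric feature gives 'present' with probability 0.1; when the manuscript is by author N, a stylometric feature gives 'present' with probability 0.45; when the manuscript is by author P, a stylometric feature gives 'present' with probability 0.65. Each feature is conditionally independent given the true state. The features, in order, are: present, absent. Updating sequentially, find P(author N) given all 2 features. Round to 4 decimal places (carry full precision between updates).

0.5452

Each posterior becomes the prior for the next update.
After 'present': normaliser = 0.1·0.5500 + 0.45·0.3500 + 0.65·0.1000; P(author M) ≈ 0.1982, P(author N) ≈ 0.5676, P(author P) ≈ 0.2342
After 'absent': normaliser = 0.9·0.1982 + 0.55·0.5676 + 0.35·0.2342; P(author M) ≈ 0.3116, P(author N) ≈ 0.5452, P(author P) ≈ 0.1432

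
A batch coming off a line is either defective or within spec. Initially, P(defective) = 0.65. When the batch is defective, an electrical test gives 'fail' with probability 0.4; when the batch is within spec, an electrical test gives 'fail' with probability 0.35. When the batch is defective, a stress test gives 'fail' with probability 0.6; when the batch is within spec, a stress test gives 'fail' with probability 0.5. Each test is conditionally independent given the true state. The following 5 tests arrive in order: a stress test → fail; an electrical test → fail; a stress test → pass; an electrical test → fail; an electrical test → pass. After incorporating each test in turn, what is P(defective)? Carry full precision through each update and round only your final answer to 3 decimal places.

After a stress test='fail': P(defective) = 0.6·0.6500 / (0.6·0.6500 + 0.5·0.3500) ≈ 0.6903
After an electrical test='fail': P(defective) = 0.4·0.6903 / (0.4·0.6903 + 0.35·0.3097) ≈ 0.7181
After a stress test='pass': P(defective) = 0.4·0.7181 / (0.4·0.7181 + 0.5·0.2819) ≈ 0.6708
After an electrical test='fail': P(defective) = 0.4·0.6708 / (0.4·0.6708 + 0.35·0.3292) ≈ 0.6996
After an electrical test='pass': P(defective) = 0.6·0.6996 / (0.6·0.6996 + 0.65·0.3004) ≈ 0.6825

0.682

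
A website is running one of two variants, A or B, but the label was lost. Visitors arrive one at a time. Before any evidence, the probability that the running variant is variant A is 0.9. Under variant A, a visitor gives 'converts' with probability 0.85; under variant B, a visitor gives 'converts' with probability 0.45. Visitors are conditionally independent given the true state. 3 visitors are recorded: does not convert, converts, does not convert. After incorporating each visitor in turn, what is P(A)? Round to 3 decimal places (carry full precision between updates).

0.558

After 'does not convert': P(A) = 0.15·0.9000 / (0.15·0.9000 + 0.55·0.1000) ≈ 0.7105
After 'converts': P(A) = 0.85·0.7105 / (0.85·0.7105 + 0.45·0.2895) ≈ 0.8226
After 'does not convert': P(A) = 0.15·0.8226 / (0.15·0.8226 + 0.55·0.1774) ≈ 0.5584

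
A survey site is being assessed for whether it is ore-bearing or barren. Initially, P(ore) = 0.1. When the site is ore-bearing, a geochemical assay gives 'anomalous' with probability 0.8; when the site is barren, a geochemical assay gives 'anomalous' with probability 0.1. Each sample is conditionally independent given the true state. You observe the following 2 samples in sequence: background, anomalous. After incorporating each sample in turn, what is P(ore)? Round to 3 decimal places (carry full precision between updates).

After 'background': P(ore) = 0.2·0.1000 / (0.2·0.1000 + 0.9·0.9000) ≈ 0.0241
After 'anomalous': P(ore) = 0.8·0.0241 / (0.8·0.0241 + 0.1·0.9759) ≈ 0.1649

0.165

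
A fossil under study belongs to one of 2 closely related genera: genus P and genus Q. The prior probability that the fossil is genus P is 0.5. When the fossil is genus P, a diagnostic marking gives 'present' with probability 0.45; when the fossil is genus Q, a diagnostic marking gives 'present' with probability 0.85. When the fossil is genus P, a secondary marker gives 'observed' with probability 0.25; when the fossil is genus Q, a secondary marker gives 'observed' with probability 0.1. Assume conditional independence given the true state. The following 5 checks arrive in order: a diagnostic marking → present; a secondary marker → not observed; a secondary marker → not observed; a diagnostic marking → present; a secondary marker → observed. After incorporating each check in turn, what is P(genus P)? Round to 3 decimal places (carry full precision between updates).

0.327

Each posterior becomes the prior for the next update.
After a diagnostic marking='present': P(genus P) = 0.45·0.5000 / (0.45·0.5000 + 0.85·0.5000) ≈ 0.3462
After a secondary marker='not observed': P(genus P) = 0.75·0.3462 / (0.75·0.3462 + 0.9·0.6538) ≈ 0.3061
After a secondary marker='not observed': P(genus P) = 0.75·0.3061 / (0.75·0.3061 + 0.9·0.6939) ≈ 0.2688
After a diagnostic marking='present': P(genus P) = 0.45·0.2688 / (0.45·0.2688 + 0.85·0.7312) ≈ 0.1629
After a secondary marker='observed': P(genus P) = 0.25·0.1629 / (0.25·0.1629 + 0.1·0.8371) ≈ 0.3273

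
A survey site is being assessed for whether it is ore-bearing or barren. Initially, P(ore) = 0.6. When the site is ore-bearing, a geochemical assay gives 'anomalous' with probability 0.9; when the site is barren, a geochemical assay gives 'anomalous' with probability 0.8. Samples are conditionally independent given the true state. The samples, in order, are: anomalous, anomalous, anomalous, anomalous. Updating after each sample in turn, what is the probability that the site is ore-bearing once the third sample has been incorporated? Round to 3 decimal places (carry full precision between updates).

After 'anomalous': P(ore) = 0.9·0.6000 / (0.9·0.6000 + 0.8·0.4000) ≈ 0.6279
After 'anomalous': P(ore) = 0.9·0.6279 / (0.9·0.6279 + 0.8·0.3721) ≈ 0.6550
After 'anomalous': P(ore) = 0.9·0.6550 / (0.9·0.6550 + 0.8·0.3450) ≈ 0.6811

0.681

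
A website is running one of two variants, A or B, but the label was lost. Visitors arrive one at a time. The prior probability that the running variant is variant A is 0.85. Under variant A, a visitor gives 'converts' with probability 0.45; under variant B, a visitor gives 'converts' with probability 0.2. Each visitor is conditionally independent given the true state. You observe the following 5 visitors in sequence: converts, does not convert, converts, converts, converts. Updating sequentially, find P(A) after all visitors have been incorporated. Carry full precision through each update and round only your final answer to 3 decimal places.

0.990

After 'converts': P(A) = 0.45·0.8500 / (0.45·0.8500 + 0.2·0.1500) ≈ 0.9273
After 'does not convert': P(A) = 0.55·0.9273 / (0.55·0.9273 + 0.8·0.0727) ≈ 0.8976
After 'converts': P(A) = 0.45·0.8976 / (0.45·0.8976 + 0.2·0.1024) ≈ 0.9517
After 'converts': P(A) = 0.45·0.9517 / (0.45·0.9517 + 0.2·0.0483) ≈ 0.9780
After 'converts': P(A) = 0.45·0.9780 / (0.45·0.9780 + 0.2·0.0220) ≈ 0.9901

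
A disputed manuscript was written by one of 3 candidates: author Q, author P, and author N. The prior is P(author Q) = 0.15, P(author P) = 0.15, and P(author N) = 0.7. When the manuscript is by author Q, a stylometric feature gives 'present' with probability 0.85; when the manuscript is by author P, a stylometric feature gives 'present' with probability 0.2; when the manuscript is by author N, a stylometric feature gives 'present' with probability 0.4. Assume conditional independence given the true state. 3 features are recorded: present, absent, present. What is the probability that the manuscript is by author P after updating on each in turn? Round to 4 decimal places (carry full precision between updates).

0.0544

Apply Bayes' rule sequentially, carrying P(author P) forward.
After 'present': normaliser = 0.85·0.1500 + 0.2·0.1500 + 0.4·0.7000; P(author Q) ≈ 0.2914, P(author P) ≈ 0.0686, P(author N) ≈ 0.6400
After 'absent': normaliser = 0.15·0.2914 + 0.8·0.0686 + 0.6·0.6400; P(author Q) ≈ 0.0906, P(author P) ≈ 0.1137, P(author N) ≈ 0.7957
After 'present': normaliser = 0.85·0.0906 + 0.2·0.1137 + 0.4·0.7957; P(author Q) ≈ 0.1842, P(author P) ≈ 0.0544, P(author N) ≈ 0.7614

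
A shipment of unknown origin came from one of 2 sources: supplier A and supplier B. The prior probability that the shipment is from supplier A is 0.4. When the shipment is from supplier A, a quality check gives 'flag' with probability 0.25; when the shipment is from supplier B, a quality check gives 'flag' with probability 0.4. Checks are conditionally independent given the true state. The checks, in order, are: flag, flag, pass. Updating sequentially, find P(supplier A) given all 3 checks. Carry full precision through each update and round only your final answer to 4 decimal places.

0.2456

Apply Bayes' rule sequentially, carrying P(supplier A) forward.
After 'flag': P(supplier A) = 0.25·0.4000 / (0.25·0.4000 + 0.4·0.6000) ≈ 0.2941
After 'flag': P(supplier A) = 0.25·0.2941 / (0.25·0.2941 + 0.4·0.7059) ≈ 0.2066
After 'pass': P(supplier A) = 0.75·0.2066 / (0.75·0.2066 + 0.6·0.7934) ≈ 0.2456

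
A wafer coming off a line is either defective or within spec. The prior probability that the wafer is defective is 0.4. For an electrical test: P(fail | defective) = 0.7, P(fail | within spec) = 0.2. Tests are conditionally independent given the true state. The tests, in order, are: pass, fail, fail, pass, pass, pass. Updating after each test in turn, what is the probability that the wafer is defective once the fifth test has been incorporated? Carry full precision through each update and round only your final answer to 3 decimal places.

After 'pass': P(defective) = 0.3·0.4000 / (0.3·0.4000 + 0.8·0.6000) ≈ 0.2000
After 'fail': P(defective) = 0.7·0.2000 / (0.7·0.2000 + 0.2·0.8000) ≈ 0.4667
After 'fail': P(defective) = 0.7·0.4667 / (0.7·0.4667 + 0.2·0.5333) ≈ 0.7538
After 'pass': P(defective) = 0.3·0.7538 / (0.3·0.7538 + 0.8·0.2462) ≈ 0.5345
After 'pass': P(defective) = 0.3·0.5345 / (0.3·0.5345 + 0.8·0.4655) ≈ 0.3010

0.301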